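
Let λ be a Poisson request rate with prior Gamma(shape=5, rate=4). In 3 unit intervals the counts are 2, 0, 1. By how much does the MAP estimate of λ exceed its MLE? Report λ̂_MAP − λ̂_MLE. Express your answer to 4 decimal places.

Σxᵢ = 3. Posterior is Gamma(8, 7); MAP = (8−1)/7 = 7/7 ≈ 1.00000.
MLE = x̄ = 3/3 ≈ 1.00000.
Difference = 7/7 − 3/3 = 0 ≈ 0.0000.

MAP − MLE = 0.0000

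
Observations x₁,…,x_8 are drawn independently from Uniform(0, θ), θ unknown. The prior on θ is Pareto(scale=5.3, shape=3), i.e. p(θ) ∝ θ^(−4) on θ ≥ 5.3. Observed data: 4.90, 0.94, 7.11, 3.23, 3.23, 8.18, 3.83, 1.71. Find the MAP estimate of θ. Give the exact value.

The Uniform(0, θ) likelihood is θ^(−n) for θ ≥ max(xᵢ), zero otherwise. Here max(xᵢ) = 8.18.
Posterior ∝ θ^(−4) · θ^(−8) = θ^(−12) on θ ≥ max(5.3, 8.18) = 8.18.
This density is strictly decreasing in θ, so the posterior mode lies at the lower boundary of the support.

θ̂_MAP = 8.18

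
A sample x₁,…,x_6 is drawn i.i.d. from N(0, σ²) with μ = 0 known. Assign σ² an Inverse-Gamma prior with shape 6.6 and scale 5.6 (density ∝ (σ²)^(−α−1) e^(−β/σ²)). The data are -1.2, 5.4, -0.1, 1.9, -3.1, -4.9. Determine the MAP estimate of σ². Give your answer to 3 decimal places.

Sum of squared deviations about the known mean: SS = (-1.2−0)² + (5.4−0)² + (-0.1−0)² + (1.9−0)² + (-3.1−0)² + (-4.9−0)² = 67.84.
The Normal likelihood contributes (σ²)^(−n/2) exp(−SS/(2σ²)), so the posterior is Inverse-Gamma(α + n/2, β + SS/2) = Inverse-Gamma(9.6, 39.52).
The mode of Inverse-Gamma(a, b) is b/(a+1) = 39.52/10.6 ≈ 3.728.

σ̂²_MAP = 3.728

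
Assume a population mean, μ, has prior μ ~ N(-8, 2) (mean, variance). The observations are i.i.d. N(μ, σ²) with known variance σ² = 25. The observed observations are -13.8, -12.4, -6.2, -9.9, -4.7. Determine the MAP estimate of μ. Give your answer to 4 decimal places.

n = 5; x̄ = ((-13.8) + (-12.4) + (-6.2) + (-9.9) + (-4.7))/5 = -47/5 = -9.4.
For a Normal prior and Normal likelihood with known variance, the posterior is Normal; its mode equals its mean, the precision-weighted average.
Prior precision 1/σ₀² = 1/2 = 0.5; data precision n/σ² = 5/25 = 0.2.
μ̂ = (0.5·(-8) + 0.2·(-9.4)) / (0.5 + 0.2) = (-5.88)/0.7 = -8.4000.

μ̂_MAP = -8.4000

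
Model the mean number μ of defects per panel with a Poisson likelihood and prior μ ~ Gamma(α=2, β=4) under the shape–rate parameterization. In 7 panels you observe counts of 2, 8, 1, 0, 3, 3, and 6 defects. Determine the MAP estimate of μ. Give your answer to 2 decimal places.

μ̂_MAP = 2.18

Σxᵢ = 2+8+1+0+3+3+6 = 23, with n = 7.
Posterior ∝ μe^(−4μ) · μ^23e^(−7μ) = μ^24e^(−11μ), i.e. Gamma(shape=25, rate=11).
The mode of a Gamma(a, b) with a ≥ 1 (shape–rate) is (a−1)/b = 24/11 ≈ 2.18.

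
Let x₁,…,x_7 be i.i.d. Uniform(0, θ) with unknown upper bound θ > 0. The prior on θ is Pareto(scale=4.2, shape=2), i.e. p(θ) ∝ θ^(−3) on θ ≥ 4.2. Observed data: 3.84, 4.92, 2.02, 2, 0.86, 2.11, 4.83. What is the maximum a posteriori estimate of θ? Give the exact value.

θ̂_MAP = 4.92

The Uniform(0, θ) likelihood is θ^(−n) for θ ≥ max(xᵢ), zero otherwise. Here max(xᵢ) = 4.92.
Posterior ∝ θ^(−3) · θ^(−7) = θ^(−10) on θ ≥ max(4.2, 4.92) = 4.92.
This density is strictly decreasing in θ, so the posterior mode lies at the lower boundary of the support.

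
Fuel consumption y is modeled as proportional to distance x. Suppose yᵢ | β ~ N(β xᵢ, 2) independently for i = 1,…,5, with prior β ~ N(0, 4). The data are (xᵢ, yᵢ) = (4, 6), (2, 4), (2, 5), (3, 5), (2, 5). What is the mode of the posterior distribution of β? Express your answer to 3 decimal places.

β̂_MAP = 1.787

log p(β | y) = −Σ(yᵢ − βxᵢ)²/(2·2) − β²/(2·4) + const.
Setting the derivative to zero: Σxᵢ(yᵢ − βxᵢ)/2 − β/4 = 0, so β = Σxᵢyᵢ / (Σxᵢ² + σ²/τ²).
Σxᵢyᵢ = 4·6 + 2·4 + 2·5 + 3·5 + 2·5 = 67; Σxᵢ² = 37; σ²/τ² = 0.5.
β̂_MAP = 67 / (37 + 0.5) = 67/37.5 ≈ 1.787.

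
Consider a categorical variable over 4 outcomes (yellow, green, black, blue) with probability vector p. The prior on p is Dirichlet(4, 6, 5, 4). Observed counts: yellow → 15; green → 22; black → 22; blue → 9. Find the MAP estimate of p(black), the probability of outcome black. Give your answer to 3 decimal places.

The posterior is Dirichlet(αᵢ + nᵢ) = Dirichlet(19, 28, 27, 13).
For a Dirichlet(a₁,…,a_K) with all aᵢ > 1, the mode has j-th component (aⱼ − 1)/(Σaᵢ − K).
Here Σaᵢ = 87 and K = 4, so p(black) = (27 − 1)/(87 − 4) = 26/83 ≈ 0.313.

MAP estimate of p(black) = 0.313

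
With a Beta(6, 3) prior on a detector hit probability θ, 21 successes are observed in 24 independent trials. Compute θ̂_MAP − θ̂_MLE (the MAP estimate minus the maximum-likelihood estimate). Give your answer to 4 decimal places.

Posterior is Beta(27, 6); MAP = (27−1)/(33−2) = 26/31 ≈ 0.83871.
MLE ignores the prior: θ̂_MLE = k/n = 21/24 ≈ 0.87500.
Difference = 26/31 − 21/24 = -9/248 ≈ -0.0363.

MAP − MLE = -0.0363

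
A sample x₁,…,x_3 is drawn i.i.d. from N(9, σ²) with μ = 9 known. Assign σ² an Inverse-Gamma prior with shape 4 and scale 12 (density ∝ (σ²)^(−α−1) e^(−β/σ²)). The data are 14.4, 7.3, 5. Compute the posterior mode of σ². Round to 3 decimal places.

Sum of squared deviations about the known mean: SS = (14.4−9)² + (7.3−9)² + (5−9)² = 48.05.
The Normal likelihood contributes (σ²)^(−n/2) exp(−SS/(2σ²)), so the posterior is Inverse-Gamma(α + n/2, β + SS/2) = Inverse-Gamma(5.5, 36.025).
The mode of Inverse-Gamma(a, b) is b/(a+1) = 36.025/6.5 ≈ 5.542.

σ̂²_MAP = 5.542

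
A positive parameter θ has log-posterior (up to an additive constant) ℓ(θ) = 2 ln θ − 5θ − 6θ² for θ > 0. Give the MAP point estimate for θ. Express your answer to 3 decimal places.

θ̂_MAP = 0.250

ℓ'(θ) = 2/θ − 5 − 12θ. Setting this to zero and multiplying by θ: 12θ² + 5θ − 2 = 0.
θ = (−5 + √(5² + 4·12·2)) / (2·12) = (−5 + √121) / 24 = (−5 + 11)/24 = 1/4.
ℓ''(θ) = −2/θ² − 12 < 0, confirming a maximum.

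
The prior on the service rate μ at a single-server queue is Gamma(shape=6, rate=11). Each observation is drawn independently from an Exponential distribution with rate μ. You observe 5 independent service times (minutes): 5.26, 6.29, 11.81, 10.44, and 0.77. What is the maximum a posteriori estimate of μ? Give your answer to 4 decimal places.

μ̂_MAP = 0.2194

The Exponential(rate=μ) likelihood is ∝ μ^n e^(−μΣtᵢ). Here n = 5 and Σtᵢ = 5.26 + 6.29 + 11.81 + 10.44 + 0.77 = 34.57.
Posterior ∝ μ^5e^(−11μ) · μ^5e^(−34.57μ) = μ^10e^(−45.57μ), i.e. Gamma(11, 45.57).
Mode = (a−1)/b = 10/45.57 ≈ 0.2194.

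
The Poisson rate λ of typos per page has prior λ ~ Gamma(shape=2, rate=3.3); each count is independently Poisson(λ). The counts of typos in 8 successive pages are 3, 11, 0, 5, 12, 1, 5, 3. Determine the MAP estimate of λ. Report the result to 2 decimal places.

λ̂_MAP = 3.63

Σxᵢ = 3+11+0+5+12+1+5+3 = 40, with n = 8.
Posterior ∝ λe^(−3.3λ) · λ^40e^(−8λ) = λ^41e^(−11.3λ), i.e. Gamma(shape=42, rate=11.3).
The mode of a Gamma(a, b) with a ≥ 1 (shape–rate) is (a−1)/b = 41/11.3 ≈ 3.63.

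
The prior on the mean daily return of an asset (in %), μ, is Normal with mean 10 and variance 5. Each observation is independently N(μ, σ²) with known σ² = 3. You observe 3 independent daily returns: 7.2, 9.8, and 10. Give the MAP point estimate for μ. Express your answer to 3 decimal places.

μ̂_MAP = 9.167

n = 3; x̄ = (7.2 + 9.8 + 10)/3 = 27/3 = 9.
For a Normal prior and Normal likelihood with known variance, the posterior is Normal; its mode equals its mean, the precision-weighted average.
Prior precision 1/σ₀² = 1/5 = 0.2; data precision n/σ² = 3/3 = 1.
μ̂ = (0.2·10 + 1·9) / (0.2 + 1) = 11/1.2 = 55/6 ≈ 9.167.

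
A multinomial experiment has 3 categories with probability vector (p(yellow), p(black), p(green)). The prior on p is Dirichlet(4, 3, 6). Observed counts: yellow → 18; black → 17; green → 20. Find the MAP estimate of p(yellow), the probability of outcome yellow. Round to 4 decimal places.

MAP estimate of p(yellow) = 0.3231

The posterior is Dirichlet(αᵢ + nᵢ) = Dirichlet(22, 20, 26).
For a Dirichlet(a₁,…,a_K) with all aᵢ > 1, the mode has j-th component (aⱼ − 1)/(Σaᵢ − K).
Here Σaᵢ = 68 and K = 3, so p(yellow) = (22 − 1)/(68 − 3) = 21/65 ≈ 0.3231.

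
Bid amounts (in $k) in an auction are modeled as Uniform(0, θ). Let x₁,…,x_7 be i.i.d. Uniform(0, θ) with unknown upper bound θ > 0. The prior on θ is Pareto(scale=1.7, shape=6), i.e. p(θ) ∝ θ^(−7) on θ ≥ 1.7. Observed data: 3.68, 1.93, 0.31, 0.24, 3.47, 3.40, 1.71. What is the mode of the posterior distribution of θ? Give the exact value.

θ̂_MAP = 3.68

The Uniform(0, θ) likelihood is θ^(−n) for θ ≥ max(xᵢ), zero otherwise. Here max(xᵢ) = 3.68.
Posterior ∝ θ^(−7) · θ^(−7) = θ^(−14) on θ ≥ max(1.7, 3.68) = 3.68.
This density is strictly decreasing in θ, so the posterior mode lies at the lower boundary of the support.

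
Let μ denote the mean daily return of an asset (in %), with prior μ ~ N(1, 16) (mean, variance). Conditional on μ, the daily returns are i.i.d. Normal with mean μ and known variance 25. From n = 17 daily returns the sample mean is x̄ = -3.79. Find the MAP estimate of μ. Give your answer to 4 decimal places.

n = 17, x̄ = -3.79.
For a Normal prior and Normal likelihood with known variance, the posterior is Normal; its mode equals its mean, the precision-weighted average.
Prior precision 1/σ₀² = 1/16 = 0.0625; data precision n/σ² = 17/25 = 0.68.
μ̂ = (0.0625·1 + 0.68·(-3.79)) / (0.0625 + 0.68) = (-2.5147)/0.7425 = -25147/7425 ≈ -3.3868.

μ̂_MAP = -3.3868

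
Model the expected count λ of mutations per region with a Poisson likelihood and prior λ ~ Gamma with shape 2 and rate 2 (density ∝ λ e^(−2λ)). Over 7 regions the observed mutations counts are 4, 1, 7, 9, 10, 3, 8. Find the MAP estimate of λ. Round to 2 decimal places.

Σxᵢ = 4+1+7+9+10+3+8 = 42, with n = 7.
Posterior ∝ λe^(−2λ) · λ^42e^(−7λ) = λ^43e^(−9λ), i.e. Gamma(shape=44, rate=9).
The mode of a Gamma(a, b) with a ≥ 1 (shape–rate) is (a−1)/b = 43/9 ≈ 4.78.

λ̂_MAP = 4.78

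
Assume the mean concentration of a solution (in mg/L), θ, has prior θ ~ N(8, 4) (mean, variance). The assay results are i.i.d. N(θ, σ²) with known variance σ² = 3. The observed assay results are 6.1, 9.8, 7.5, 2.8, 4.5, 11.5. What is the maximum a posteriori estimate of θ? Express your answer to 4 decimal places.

θ̂_MAP = 7.1407

n = 6; x̄ = (6.1 + 9.8 + 7.5 + 2.8 + 4.5 + 11.5)/6 = 42.2/6 = 211/30 ≈ 7.0333.
For a Normal prior and Normal likelihood with known variance, the posterior is Normal; its mode equals its mean, the precision-weighted average.
Prior precision 1/σ₀² = 1/4 = 0.25; data precision n/σ² = 6/3 = 2.
θ̂ = (0.25·8 + 2·(211/30)) / (0.25 + 2) = (241/15)/2.25 = 964/135 ≈ 7.1407.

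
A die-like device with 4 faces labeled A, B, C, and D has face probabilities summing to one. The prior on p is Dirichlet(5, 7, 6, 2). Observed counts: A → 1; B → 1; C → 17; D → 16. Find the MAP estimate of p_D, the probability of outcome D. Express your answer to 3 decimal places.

The posterior is Dirichlet(αᵢ + nᵢ) = Dirichlet(6, 8, 23, 18).
For a Dirichlet(a₁,…,a_K) with all aᵢ > 1, the mode has j-th component (aⱼ − 1)/(Σaᵢ − K).
Here Σaᵢ = 55 and K = 4, so p_D = (18 − 1)/(55 − 4) = 17/51 ≈ 0.333.

MAP estimate of p_D = 0.333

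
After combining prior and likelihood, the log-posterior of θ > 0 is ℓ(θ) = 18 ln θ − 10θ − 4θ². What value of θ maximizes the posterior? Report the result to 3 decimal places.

θ̂_MAP = 1.000

ℓ'(θ) = 18/θ − 10 − 8θ. Setting this to zero and multiplying by θ: 8θ² + 10θ − 18 = 0.
θ = (−10 + √(10² + 4·8·18)) / (2·8) = (−10 + √676) / 16 = (−10 + 26)/16 = 1.
ℓ''(θ) = −18/θ² − 8 < 0, confirming a maximum.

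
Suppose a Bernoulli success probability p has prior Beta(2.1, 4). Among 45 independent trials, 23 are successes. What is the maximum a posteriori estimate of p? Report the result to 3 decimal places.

p̂_MAP = 0.491

Prior: Beta(2.1, 4).
Data: 23 successes in 45 trials. The binomial likelihood contributes p^23(1−p)^22, so the posterior is Beta(2.1+23, 4+22) = Beta(25.1, 26).
For Beta(a, b) with a, b > 1 the mode is (a−1)/(a+b−2) = 24.1/49.1 ≈ 0.491.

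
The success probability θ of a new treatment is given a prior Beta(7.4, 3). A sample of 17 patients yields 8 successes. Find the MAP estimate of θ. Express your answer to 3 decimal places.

Prior: Beta(7.4, 3).
Data: 8 successes in 17 trials. The binomial likelihood contributes θ^8(1−θ)^9, so the posterior is Beta(7.4+8, 3+9) = Beta(15.4, 12).
For Beta(a, b) with a, b > 1 the mode is (a−1)/(a+b−2) = 14.4/25.4 ≈ 0.567.

θ̂_MAP = 0.567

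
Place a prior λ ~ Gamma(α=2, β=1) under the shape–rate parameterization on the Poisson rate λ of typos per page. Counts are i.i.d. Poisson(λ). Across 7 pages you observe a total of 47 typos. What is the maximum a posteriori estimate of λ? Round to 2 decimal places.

λ̂_MAP = 6.00

Σxᵢ = 47, n = 7.
Posterior ∝ λe^(−1λ) · λ^47e^(−7λ) = λ^48e^(−8λ), i.e. Gamma(shape=49, rate=8).
The mode of a Gamma(a, b) with a ≥ 1 (shape–rate) is (a−1)/b = 48/8 ≈ 6.00.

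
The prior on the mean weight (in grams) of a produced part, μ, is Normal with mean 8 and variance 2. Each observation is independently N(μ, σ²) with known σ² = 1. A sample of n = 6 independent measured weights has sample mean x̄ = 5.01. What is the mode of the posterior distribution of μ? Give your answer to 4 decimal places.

n = 6, x̄ = 5.01.
For a Normal prior and Normal likelihood with known variance, the posterior is Normal; its mode equals its mean, the precision-weighted average.
Prior precision 1/σ₀² = 1/2 = 0.5; data precision n/σ² = 6/1 = 6.
μ̂ = (0.5·8 + 6·5.01) / (0.5 + 6) = 34.06/6.5 = 5.2400.

μ̂_MAP = 5.2400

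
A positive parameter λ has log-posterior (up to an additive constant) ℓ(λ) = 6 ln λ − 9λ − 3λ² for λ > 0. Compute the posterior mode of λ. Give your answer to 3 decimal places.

ℓ'(λ) = 6/λ − 9 − 6λ. Setting this to zero and multiplying by λ: 6λ² + 9λ − 6 = 0.
λ = (−9 + √(9² + 4·6·6)) / (2·6) = (−9 + √225) / 12 = (−9 + 15)/12 = 1/2.
ℓ''(λ) = −6/λ² − 6 < 0, confirming a maximum.

λ̂_MAP = 0.500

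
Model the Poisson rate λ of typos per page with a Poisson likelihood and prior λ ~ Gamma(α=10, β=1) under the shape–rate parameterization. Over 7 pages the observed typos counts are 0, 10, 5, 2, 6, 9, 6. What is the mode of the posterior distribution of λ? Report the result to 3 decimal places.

λ̂_MAP = 5.875

Σxᵢ = 0+10+5+2+6+9+6 = 38, with n = 7.
Posterior ∝ λ^9e^(−1λ) · λ^38e^(−7λ) = λ^47e^(−8λ), i.e. Gamma(shape=48, rate=8).
The mode of a Gamma(a, b) with a ≥ 1 (shape–rate) is (a−1)/b = 47/8 ≈ 5.875.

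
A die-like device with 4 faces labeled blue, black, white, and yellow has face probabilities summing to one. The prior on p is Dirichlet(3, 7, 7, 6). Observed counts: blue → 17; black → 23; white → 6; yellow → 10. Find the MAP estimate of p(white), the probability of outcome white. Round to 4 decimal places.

MAP estimate of p(white) = 0.1600

The posterior is Dirichlet(αᵢ + nᵢ) = Dirichlet(20, 30, 13, 16).
For a Dirichlet(a₁,…,a_K) with all aᵢ > 1, the mode has j-th component (aⱼ − 1)/(Σaᵢ − K).
Here Σaᵢ = 79 and K = 4, so p(white) = (13 − 1)/(79 − 4) = 12/75 ≈ 0.1600.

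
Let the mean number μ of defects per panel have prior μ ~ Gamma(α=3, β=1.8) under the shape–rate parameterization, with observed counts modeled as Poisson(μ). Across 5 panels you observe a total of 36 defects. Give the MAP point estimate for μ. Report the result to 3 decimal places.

Σxᵢ = 36, n = 5.
Posterior ∝ μ^2e^(−1.8μ) · μ^36e^(−5μ) = μ^38e^(−6.8μ), i.e. Gamma(shape=39, rate=6.8).
The mode of a Gamma(a, b) with a ≥ 1 (shape–rate) is (a−1)/b = 38/6.8 ≈ 5.588.

μ̂_MAP = 5.588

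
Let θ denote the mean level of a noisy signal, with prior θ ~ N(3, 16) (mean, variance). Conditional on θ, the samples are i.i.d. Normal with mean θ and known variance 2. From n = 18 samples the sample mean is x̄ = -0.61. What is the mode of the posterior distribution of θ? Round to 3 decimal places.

n = 18, x̄ = -0.61.
For a Normal prior and Normal likelihood with known variance, the posterior is Normal; its mode equals its mean, the precision-weighted average.
Prior precision 1/σ₀² = 1/16 = 0.0625; data precision n/σ² = 18/2 = 9.
θ̂ = (0.0625·3 + 9·(-0.61)) / (0.0625 + 9) = (-5.3025)/9.0625 = -2121/3625 ≈ -0.585.

θ̂_MAP = -0.585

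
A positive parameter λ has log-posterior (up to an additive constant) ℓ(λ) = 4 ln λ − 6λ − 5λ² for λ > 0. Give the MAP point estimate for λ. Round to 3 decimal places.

λ̂_MAP = 0.400

ℓ'(λ) = 4/λ − 6 − 10λ. Setting this to zero and multiplying by λ: 10λ² + 6λ − 4 = 0.
λ = (−6 + √(6² + 4·10·4)) / (2·10) = (−6 + √196) / 20 = (−6 + 14)/20 = 2/5.
ℓ''(λ) = −4/λ² − 10 < 0, confirming a maximum.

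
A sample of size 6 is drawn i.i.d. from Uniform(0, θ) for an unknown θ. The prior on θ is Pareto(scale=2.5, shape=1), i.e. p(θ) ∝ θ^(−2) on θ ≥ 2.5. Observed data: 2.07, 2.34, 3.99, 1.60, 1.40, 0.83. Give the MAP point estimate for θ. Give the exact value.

θ̂_MAP = 3.99

The Uniform(0, θ) likelihood is θ^(−n) for θ ≥ max(xᵢ), zero otherwise. Here max(xᵢ) = 3.99.
Posterior ∝ θ^(−2) · θ^(−6) = θ^(−8) on θ ≥ max(2.5, 3.99) = 3.99.
This density is strictly decreasing in θ, so the posterior mode lies at the lower boundary of the support.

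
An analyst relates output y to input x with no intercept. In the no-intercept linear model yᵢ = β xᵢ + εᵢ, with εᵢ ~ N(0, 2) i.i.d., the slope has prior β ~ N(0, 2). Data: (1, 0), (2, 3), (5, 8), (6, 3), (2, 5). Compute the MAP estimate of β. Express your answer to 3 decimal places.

β̂_MAP = 1.042

log p(β | y) = −Σ(yᵢ − βxᵢ)²/(2·2) − β²/(2·2) + const.
Setting the derivative to zero: Σxᵢ(yᵢ − βxᵢ)/2 − β/2 = 0, so β = Σxᵢyᵢ / (Σxᵢ² + σ²/τ²).
Σxᵢyᵢ = 1·0 + 2·3 + 5·8 + 6·3 + 2·5 = 74; Σxᵢ² = 70; σ²/τ² = 1.
β̂_MAP = 74 / (70 + 1) = 74/71 ≈ 1.042.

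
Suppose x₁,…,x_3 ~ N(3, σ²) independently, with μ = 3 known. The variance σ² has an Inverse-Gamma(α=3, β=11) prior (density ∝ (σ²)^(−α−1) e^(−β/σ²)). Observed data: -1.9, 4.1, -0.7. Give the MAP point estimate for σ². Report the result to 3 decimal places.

Sum of squared deviations about the known mean: SS = (-1.9−3)² + (4.1−3)² + (-0.7−3)² = 38.91.
The Normal likelihood contributes (σ²)^(−n/2) exp(−SS/(2σ²)), so the posterior is Inverse-Gamma(α + n/2, β + SS/2) = Inverse-Gamma(4.5, 30.455).
The mode of Inverse-Gamma(a, b) is b/(a+1) = 30.455/5.5 ≈ 5.537.

σ̂²_MAP = 5.537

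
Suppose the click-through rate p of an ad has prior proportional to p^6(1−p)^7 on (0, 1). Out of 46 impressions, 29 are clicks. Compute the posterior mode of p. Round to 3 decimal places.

p̂_MAP = 0.593

The prior density ∝ p^6(1−p)^7 is the kernel of Beta(7, 8).
Data: 29 successes in 46 trials. The binomial likelihood contributes p^29(1−p)^17, so the posterior is Beta(7+29, 8+17) = Beta(36, 25).
For Beta(a, b) with a, b > 1 the mode is (a−1)/(a+b−2) = 35/59 ≈ 0.593.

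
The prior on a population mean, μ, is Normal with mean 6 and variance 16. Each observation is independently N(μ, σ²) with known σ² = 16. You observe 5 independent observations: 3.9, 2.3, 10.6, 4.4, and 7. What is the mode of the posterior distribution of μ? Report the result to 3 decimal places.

n = 5; x̄ = (3.9 + 2.3 + 10.6 + 4.4 + 7)/5 = 28.2/5 = 5.64.
For a Normal prior and Normal likelihood with known variance, the posterior is Normal; its mode equals its mean, the precision-weighted average.
Prior precision 1/σ₀² = 1/16 = 0.0625; data precision n/σ² = 5/16 = 0.3125.
μ̂ = (0.0625·6 + 0.3125·5.64) / (0.0625 + 0.3125) = 2.1375/0.375 = 5.700.

μ̂_MAP = 5.700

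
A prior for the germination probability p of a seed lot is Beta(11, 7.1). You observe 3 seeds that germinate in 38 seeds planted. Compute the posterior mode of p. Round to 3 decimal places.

p̂_MAP = 0.240

Prior: Beta(11, 7.1).
Data: 3 successes in 38 trials. The binomial likelihood contributes p^3(1−p)^35, so the posterior is Beta(11+3, 7.1+35) = Beta(14, 42.1).
For Beta(a, b) with a, b > 1 the mode is (a−1)/(a+b−2) = 13/54.1 ≈ 0.240.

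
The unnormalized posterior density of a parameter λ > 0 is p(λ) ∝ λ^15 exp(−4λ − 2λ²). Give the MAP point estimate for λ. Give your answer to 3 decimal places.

λ̂_MAP = 1.500

ℓ'(λ) = 15/λ − 4 − 4λ. Setting this to zero and multiplying by λ: 4λ² + 4λ − 15 = 0.
λ = (−4 + √(4² + 4·4·15)) / (2·4) = (−4 + √256) / 8 = (−4 + 16)/8 = 3/2.
ℓ''(λ) = −15/λ² − 4 < 0, confirming a maximum.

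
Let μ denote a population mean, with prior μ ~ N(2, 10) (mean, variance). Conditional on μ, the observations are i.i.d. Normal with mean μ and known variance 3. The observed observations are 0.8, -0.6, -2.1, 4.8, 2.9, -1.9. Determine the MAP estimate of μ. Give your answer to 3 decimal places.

μ̂_MAP = 0.714

n = 6; x̄ = (0.8 + (-0.6) + (-2.1) + 4.8 + 2.9 + (-1.9))/6 = 3.9/6 = 0.65.
For a Normal prior and Normal likelihood with known variance, the posterior is Normal; its mode equals its mean, the precision-weighted average.
Prior precision 1/σ₀² = 1/10 = 0.1; data precision n/σ² = 6/3 = 2.
μ̂ = (0.1·2 + 2·0.65) / (0.1 + 2) = 1.5/2.1 = 5/7 ≈ 0.714.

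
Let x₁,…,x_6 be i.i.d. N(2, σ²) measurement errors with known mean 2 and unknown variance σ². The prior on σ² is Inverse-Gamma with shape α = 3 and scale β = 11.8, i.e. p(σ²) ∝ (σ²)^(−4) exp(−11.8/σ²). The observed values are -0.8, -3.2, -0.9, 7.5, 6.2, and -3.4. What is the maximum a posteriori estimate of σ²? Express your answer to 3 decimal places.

σ̂²_MAP = 10.281

Sum of squared deviations about the known mean: SS = (-0.8−2)² + (-3.2−2)² + (-0.9−2)² + (7.5−2)² + (6.2−2)² + (-3.4−2)² = 120.34.
The Normal likelihood contributes (σ²)^(−n/2) exp(−SS/(2σ²)), so the posterior is Inverse-Gamma(α + n/2, β + SS/2) = Inverse-Gamma(6, 71.97).
The mode of Inverse-Gamma(a, b) is b/(a+1) = 71.97/7 ≈ 10.281.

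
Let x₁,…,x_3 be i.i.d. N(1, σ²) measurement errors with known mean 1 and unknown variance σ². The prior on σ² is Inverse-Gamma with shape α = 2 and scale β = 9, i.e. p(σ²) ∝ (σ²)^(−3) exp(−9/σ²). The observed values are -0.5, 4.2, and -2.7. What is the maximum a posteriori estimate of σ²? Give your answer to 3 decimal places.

Sum of squared deviations about the known mean: SS = (-0.5−1)² + (4.2−1)² + (-2.7−1)² = 26.18.
The Normal likelihood contributes (σ²)^(−n/2) exp(−SS/(2σ²)), so the posterior is Inverse-Gamma(α + n/2, β + SS/2) = Inverse-Gamma(3.5, 22.09).
The mode of Inverse-Gamma(a, b) is b/(a+1) = 22.09/4.5 ≈ 4.909.

σ̂²_MAP = 4.909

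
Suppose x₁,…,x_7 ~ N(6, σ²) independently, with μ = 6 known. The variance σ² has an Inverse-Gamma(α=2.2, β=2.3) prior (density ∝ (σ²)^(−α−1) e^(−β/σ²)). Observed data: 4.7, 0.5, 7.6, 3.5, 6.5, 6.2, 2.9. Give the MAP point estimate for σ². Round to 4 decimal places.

Sum of squared deviations about the known mean: SS = (4.7−6)² + (0.5−6)² + (7.6−6)² + (3.5−6)² + (6.5−6)² + (6.2−6)² + (2.9−6)² = 50.65.
The Normal likelihood contributes (σ²)^(−n/2) exp(−SS/(2σ²)), so the posterior is Inverse-Gamma(α + n/2, β + SS/2) = Inverse-Gamma(5.7, 27.625).
The mode of Inverse-Gamma(a, b) is b/(a+1) = 27.625/6.7 ≈ 4.1231.

σ̂²_MAP = 4.1231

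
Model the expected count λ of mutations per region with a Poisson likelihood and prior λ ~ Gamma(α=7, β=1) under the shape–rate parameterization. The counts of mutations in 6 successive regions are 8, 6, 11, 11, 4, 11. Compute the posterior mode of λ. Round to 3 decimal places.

λ̂_MAP = 8.143

Σxᵢ = 8+6+11+11+4+11 = 51, with n = 6.
Posterior ∝ λ^6e^(−1λ) · λ^51e^(−6λ) = λ^57e^(−7λ), i.e. Gamma(shape=58, rate=7).
The mode of a Gamma(a, b) with a ≥ 1 (shape–rate) is (a−1)/b = 57/7 ≈ 8.143.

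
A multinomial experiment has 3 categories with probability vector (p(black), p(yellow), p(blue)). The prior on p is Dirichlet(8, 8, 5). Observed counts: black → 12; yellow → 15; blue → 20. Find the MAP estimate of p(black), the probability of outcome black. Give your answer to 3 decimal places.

MAP estimate of p(black) = 0.292

The posterior is Dirichlet(αᵢ + nᵢ) = Dirichlet(20, 23, 25).
For a Dirichlet(a₁,…,a_K) with all aᵢ > 1, the mode has j-th component (aⱼ − 1)/(Σaᵢ − K).
Here Σaᵢ = 68 and K = 3, so p(black) = (20 − 1)/(68 − 3) = 19/65 ≈ 0.292.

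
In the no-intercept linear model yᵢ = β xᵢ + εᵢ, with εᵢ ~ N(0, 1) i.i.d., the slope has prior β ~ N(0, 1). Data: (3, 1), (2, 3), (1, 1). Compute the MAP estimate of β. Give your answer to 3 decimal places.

β̂_MAP = 0.667

log p(β | y) = −Σ(yᵢ − βxᵢ)²/(2·1) − β²/(2·1) + const.
Setting the derivative to zero: Σxᵢ(yᵢ − βxᵢ)/1 − β/1 = 0, so β = Σxᵢyᵢ / (Σxᵢ² + σ²/τ²).
Σxᵢyᵢ = 3·1 + 2·3 + 1·1 = 10; Σxᵢ² = 14; σ²/τ² = 1.
β̂_MAP = 10 / (14 + 1) = 10/15 ≈ 0.667.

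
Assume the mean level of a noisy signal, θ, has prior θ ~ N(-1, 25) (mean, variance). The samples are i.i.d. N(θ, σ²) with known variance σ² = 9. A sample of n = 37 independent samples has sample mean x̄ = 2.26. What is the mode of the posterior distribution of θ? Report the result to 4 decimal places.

n = 37, x̄ = 2.26.
For a Normal prior and Normal likelihood with known variance, the posterior is Normal; its mode equals its mean, the precision-weighted average.
Prior precision 1/σ₀² = 1/25 = 0.04; data precision n/σ² = 37/9.
θ̂ = (0.04·(-1) + (37/9)·2.26) / (0.04 + 37/9) = (4163/450)/(934/225) = 4163/1868 ≈ 2.2286.

θ̂_MAP = 2.2286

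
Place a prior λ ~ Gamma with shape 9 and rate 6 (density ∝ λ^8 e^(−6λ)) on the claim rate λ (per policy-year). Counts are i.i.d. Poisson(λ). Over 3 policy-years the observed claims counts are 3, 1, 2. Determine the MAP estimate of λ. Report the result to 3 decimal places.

Σxᵢ = 3+1+2 = 6, with n = 3.
Posterior ∝ λ^8e^(−6λ) · λ^6e^(−3λ) = λ^14e^(−9λ), i.e. Gamma(shape=15, rate=9).
The mode of a Gamma(a, b) with a ≥ 1 (shape–rate) is (a−1)/b = 14/9 ≈ 1.556.

λ̂_MAP = 1.556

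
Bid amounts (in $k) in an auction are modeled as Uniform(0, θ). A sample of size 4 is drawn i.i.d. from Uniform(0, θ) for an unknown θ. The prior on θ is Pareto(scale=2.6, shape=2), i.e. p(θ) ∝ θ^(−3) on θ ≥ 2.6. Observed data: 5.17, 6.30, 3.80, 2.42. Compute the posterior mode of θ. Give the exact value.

The Uniform(0, θ) likelihood is θ^(−n) for θ ≥ max(xᵢ), zero otherwise. Here max(xᵢ) = 6.30.
Posterior ∝ θ^(−3) · θ^(−4) = θ^(−7) on θ ≥ max(2.6, 6.30) = 6.30.
This density is strictly decreasing in θ, so the posterior mode lies at the lower boundary of the support.

θ̂_MAP = 6.30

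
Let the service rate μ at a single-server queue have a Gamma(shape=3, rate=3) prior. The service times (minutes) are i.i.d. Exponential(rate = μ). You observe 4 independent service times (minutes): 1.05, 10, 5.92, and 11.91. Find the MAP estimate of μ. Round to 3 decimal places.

The Exponential(rate=μ) likelihood is ∝ μ^n e^(−μΣtᵢ). Here n = 4 and Σtᵢ = 1.05 + 10 + 5.92 + 11.91 = 28.88.
Posterior ∝ μ^2e^(−3μ) · μ^4e^(−28.88μ) = μ^6e^(−31.88μ), i.e. Gamma(7, 31.88).
Mode = (a−1)/b = 6/31.88 ≈ 0.188.

μ̂_MAP = 0.188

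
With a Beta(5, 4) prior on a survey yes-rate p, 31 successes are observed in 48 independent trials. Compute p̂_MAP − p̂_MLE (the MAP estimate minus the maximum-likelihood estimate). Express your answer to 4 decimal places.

MAP − MLE = -0.0095

Posterior is Beta(36, 21); MAP = (36−1)/(57−2) = 35/55 ≈ 0.63636.
MLE ignores the prior: p̂_MLE = k/n = 31/48 ≈ 0.64583.
Difference = 35/55 − 31/48 = -5/528 ≈ -0.0095.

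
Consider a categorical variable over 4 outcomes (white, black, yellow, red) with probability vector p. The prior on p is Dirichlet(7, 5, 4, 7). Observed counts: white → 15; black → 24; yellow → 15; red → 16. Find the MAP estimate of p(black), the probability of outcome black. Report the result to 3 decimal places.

The posterior is Dirichlet(αᵢ + nᵢ) = Dirichlet(22, 29, 19, 23).
For a Dirichlet(a₁,…,a_K) with all aᵢ > 1, the mode has j-th component (aⱼ − 1)/(Σaᵢ − K).
Here Σaᵢ = 93 and K = 4, so p(black) = (29 − 1)/(93 − 4) = 28/89 ≈ 0.315.

MAP estimate of p(black) = 0.315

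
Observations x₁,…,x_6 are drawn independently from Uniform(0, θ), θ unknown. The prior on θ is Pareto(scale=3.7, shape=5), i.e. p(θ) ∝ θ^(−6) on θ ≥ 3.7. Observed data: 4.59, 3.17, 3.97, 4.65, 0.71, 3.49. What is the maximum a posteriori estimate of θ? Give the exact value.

The Uniform(0, θ) likelihood is θ^(−n) for θ ≥ max(xᵢ), zero otherwise. Here max(xᵢ) = 4.65.
Posterior ∝ θ^(−6) · θ^(−6) = θ^(−12) on θ ≥ max(3.7, 4.65) = 4.65.
This density is strictly decreasing in θ, so the posterior mode lies at the lower boundary of the support.

θ̂_MAP = 4.65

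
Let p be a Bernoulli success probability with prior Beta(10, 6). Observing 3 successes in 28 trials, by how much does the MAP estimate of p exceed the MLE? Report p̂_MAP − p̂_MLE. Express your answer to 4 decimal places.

Posterior is Beta(13, 31); MAP = (13−1)/(44−2) = 12/42 ≈ 0.28571.
MLE ignores the prior: p̂_MLE = k/n = 3/28 ≈ 0.10714.
Difference = 12/42 − 3/28 = 5/28 ≈ 0.1786.

MAP − MLE = 0.1786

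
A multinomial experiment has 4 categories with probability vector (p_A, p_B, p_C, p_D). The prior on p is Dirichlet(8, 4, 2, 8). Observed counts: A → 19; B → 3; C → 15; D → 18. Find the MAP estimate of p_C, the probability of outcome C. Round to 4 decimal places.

The posterior is Dirichlet(αᵢ + nᵢ) = Dirichlet(27, 7, 17, 26).
For a Dirichlet(a₁,…,a_K) with all aᵢ > 1, the mode has j-th component (aⱼ − 1)/(Σaᵢ − K).
Here Σaᵢ = 77 and K = 4, so p_C = (17 − 1)/(77 − 4) = 16/73 ≈ 0.2192.

MAP estimate of p_C = 0.2192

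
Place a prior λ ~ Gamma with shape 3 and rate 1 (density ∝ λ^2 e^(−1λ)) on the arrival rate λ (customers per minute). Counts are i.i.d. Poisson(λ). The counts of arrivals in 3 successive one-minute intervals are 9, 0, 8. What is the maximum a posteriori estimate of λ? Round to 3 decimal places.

λ̂_MAP = 4.750

Σxᵢ = 9+0+8 = 17, with n = 3.
Posterior ∝ λ^2e^(−1λ) · λ^17e^(−3λ) = λ^19e^(−4λ), i.e. Gamma(shape=20, rate=4).
The mode of a Gamma(a, b) with a ≥ 1 (shape–rate) is (a−1)/b = 19/4 ≈ 4.750.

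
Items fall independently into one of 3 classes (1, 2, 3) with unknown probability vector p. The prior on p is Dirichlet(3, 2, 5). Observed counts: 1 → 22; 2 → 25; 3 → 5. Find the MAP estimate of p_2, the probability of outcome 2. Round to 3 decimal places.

The posterior is Dirichlet(αᵢ + nᵢ) = Dirichlet(25, 27, 10).
For a Dirichlet(a₁,…,a_K) with all aᵢ > 1, the mode has j-th component (aⱼ − 1)/(Σaᵢ − K).
Here Σaᵢ = 62 and K = 3, so p_2 = (27 − 1)/(62 − 3) = 26/59 ≈ 0.441.

MAP estimate: 0.441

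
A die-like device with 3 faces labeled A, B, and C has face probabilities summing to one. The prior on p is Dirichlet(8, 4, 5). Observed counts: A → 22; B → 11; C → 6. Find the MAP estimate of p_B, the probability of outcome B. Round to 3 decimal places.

The posterior is Dirichlet(αᵢ + nᵢ) = Dirichlet(30, 15, 11).
For a Dirichlet(a₁,…,a_K) with all aᵢ > 1, the mode has j-th component (aⱼ − 1)/(Σaᵢ − K).
Here Σaᵢ = 56 and K = 3, so p_B = (15 − 1)/(56 − 3) = 14/53 ≈ 0.264.

MAP estimate of p_B = 0.264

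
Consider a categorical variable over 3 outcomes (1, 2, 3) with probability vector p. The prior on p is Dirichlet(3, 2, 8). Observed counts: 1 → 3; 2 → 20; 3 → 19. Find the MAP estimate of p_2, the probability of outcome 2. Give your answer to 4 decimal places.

MAP estimate: 0.4038

The posterior is Dirichlet(αᵢ + nᵢ) = Dirichlet(6, 22, 27).
For a Dirichlet(a₁,…,a_K) with all aᵢ > 1, the mode has j-th component (aⱼ − 1)/(Σaᵢ − K).
Here Σaᵢ = 55 and K = 3, so p_2 = (22 − 1)/(55 − 3) = 21/52 ≈ 0.4038.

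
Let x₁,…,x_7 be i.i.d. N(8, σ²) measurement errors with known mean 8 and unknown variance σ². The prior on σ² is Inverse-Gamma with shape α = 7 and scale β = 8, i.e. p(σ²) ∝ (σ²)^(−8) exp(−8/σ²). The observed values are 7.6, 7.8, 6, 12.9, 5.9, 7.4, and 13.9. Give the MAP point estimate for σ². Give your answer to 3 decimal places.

σ̂²_MAP = 3.643

Sum of squared deviations about the known mean: SS = (7.6−8)² + (7.8−8)² + (6−8)² + (12.9−8)² + (5.9−8)² + (7.4−8)² + (13.9−8)² = 67.79.
The Normal likelihood contributes (σ²)^(−n/2) exp(−SS/(2σ²)), so the posterior is Inverse-Gamma(α + n/2, β + SS/2) = Inverse-Gamma(10.5, 41.895).
The mode of Inverse-Gamma(a, b) is b/(a+1) = 41.895/11.5 ≈ 3.643.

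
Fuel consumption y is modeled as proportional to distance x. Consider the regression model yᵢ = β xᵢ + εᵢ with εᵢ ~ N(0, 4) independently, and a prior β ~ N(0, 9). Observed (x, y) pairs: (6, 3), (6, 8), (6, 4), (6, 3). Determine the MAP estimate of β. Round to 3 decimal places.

β̂_MAP = 0.748

log p(β | y) = −Σ(yᵢ − βxᵢ)²/(2·4) − β²/(2·9) + const.
Setting the derivative to zero: Σxᵢ(yᵢ − βxᵢ)/4 − β/9 = 0, so β = Σxᵢyᵢ / (Σxᵢ² + σ²/τ²).
Σxᵢyᵢ = 6·3 + 6·8 + 6·4 + 6·3 = 108; Σxᵢ² = 144; σ²/τ² = 4/9.
β̂_MAP = 108 / (144 + 4/9) = 108/(1300/9) = 243/325 ≈ 0.748.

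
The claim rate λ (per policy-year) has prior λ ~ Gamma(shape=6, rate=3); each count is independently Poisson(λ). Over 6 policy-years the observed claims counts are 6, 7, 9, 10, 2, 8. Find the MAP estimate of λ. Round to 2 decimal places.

Σxᵢ = 6+7+9+10+2+8 = 42, with n = 6.
Posterior ∝ λ^5e^(−3λ) · λ^42e^(−6λ) = λ^47e^(−9λ), i.e. Gamma(shape=48, rate=9).
The mode of a Gamma(a, b) with a ≥ 1 (shape–rate) is (a−1)/b = 47/9 ≈ 5.22.

λ̂_MAP = 5.22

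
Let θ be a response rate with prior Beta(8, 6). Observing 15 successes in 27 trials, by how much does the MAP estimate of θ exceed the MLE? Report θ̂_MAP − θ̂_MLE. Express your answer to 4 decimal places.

MAP − MLE = 0.0085

Posterior is Beta(23, 18); MAP = (23−1)/(41−2) = 22/39 ≈ 0.56410.
MLE ignores the prior: θ̂_MLE = k/n = 15/27 ≈ 0.55556.
Difference = 22/39 − 15/27 = 1/117 ≈ 0.0085.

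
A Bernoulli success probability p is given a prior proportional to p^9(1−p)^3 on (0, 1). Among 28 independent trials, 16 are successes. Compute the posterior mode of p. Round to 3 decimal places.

The prior density ∝ p^9(1−p)^3 is the kernel of Beta(10, 4).
Data: 16 successes in 28 trials. The binomial likelihood contributes p^16(1−p)^12, so the posterior is Beta(10+16, 4+12) = Beta(26, 16).
For Beta(a, b) with a, b > 1 the mode is (a−1)/(a+b−2) = 25/40 ≈ 0.625.

p̂_MAP = 0.625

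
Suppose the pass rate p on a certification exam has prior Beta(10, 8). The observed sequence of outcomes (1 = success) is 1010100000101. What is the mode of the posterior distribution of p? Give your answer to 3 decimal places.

Prior: Beta(10, 8).
Data: 5 successes in 13 trials (from the sequence). The binomial likelihood contributes p^5(1−p)^8, so the posterior is Beta(10+5, 8+8) = Beta(15, 16).
For Beta(a, b) with a, b > 1 the mode is (a−1)/(a+b−2) = 14/29 ≈ 0.483.

p̂_MAP = 0.483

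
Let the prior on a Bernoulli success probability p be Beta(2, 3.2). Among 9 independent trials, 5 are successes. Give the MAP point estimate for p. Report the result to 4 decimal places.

p̂_MAP = 0.4918

Prior: Beta(2, 3.2).
Data: 5 successes in 9 trials. The binomial likelihood contributes p^5(1−p)^4, so the posterior is Beta(2+5, 3.2+4) = Beta(7, 7.2).
For Beta(a, b) with a, b > 1 the mode is (a−1)/(a+b−2) = 6/12.2 ≈ 0.4918.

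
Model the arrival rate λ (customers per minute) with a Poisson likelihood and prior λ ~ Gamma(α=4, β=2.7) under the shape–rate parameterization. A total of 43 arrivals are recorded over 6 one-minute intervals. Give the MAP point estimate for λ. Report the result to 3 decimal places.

Σxᵢ = 43, n = 6.
Posterior ∝ λ^3e^(−2.7λ) · λ^43e^(−6λ) = λ^46e^(−8.7λ), i.e. Gamma(shape=47, rate=8.7).
The mode of a Gamma(a, b) with a ≥ 1 (shape–rate) is (a−1)/b = 46/8.7 ≈ 5.287.

λ̂_MAP = 5.287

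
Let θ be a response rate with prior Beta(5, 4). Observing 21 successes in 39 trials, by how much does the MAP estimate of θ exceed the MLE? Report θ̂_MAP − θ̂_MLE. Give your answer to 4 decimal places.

MAP − MLE = 0.0050

Posterior is Beta(26, 22); MAP = (26−1)/(48−2) = 25/46 ≈ 0.54348.
MLE ignores the prior: θ̂_MLE = k/n = 21/39 ≈ 0.53846.
Difference = 25/46 − 21/39 = 3/598 ≈ 0.0050.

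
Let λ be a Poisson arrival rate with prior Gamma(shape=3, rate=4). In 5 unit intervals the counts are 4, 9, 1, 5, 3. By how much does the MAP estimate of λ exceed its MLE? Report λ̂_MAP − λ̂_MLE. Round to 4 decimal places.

MAP − MLE = -1.7333

Σxᵢ = 22. Posterior is Gamma(25, 9); MAP = (25−1)/9 = 24/9 ≈ 2.66667.
MLE = x̄ = 22/5 ≈ 4.40000.
Difference = 24/9 − 22/5 = -26/15 ≈ -1.7333.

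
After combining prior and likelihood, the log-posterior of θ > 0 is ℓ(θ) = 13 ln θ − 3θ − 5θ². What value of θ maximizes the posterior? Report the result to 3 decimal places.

θ̂_MAP = 1.000

ℓ'(θ) = 13/θ − 3 − 10θ. Setting this to zero and multiplying by θ: 10θ² + 3θ − 13 = 0.
θ = (−3 + √(3² + 4·10·13)) / (2·10) = (−3 + √529) / 20 = (−3 + 23)/20 = 1.
ℓ''(θ) = −13/θ² − 10 < 0, confirming a maximum.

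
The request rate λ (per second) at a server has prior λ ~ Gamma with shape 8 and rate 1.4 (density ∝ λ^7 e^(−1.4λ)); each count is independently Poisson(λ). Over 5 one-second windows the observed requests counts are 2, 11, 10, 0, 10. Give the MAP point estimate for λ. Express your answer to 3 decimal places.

Σxᵢ = 2+11+10+0+10 = 33, with n = 5.
Posterior ∝ λ^7e^(−1.4λ) · λ^33e^(−5λ) = λ^40e^(−6.4λ), i.e. Gamma(shape=41, rate=6.4).
The mode of a Gamma(a, b) with a ≥ 1 (shape–rate) is (a−1)/b = 40/6.4 ≈ 6.250.

λ̂_MAP = 6.250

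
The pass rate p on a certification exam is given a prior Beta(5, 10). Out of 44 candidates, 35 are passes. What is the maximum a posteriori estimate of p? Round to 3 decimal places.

Prior: Beta(5, 10).
Data: 35 successes in 44 trials. The binomial likelihood contributes p^35(1−p)^9, so the posterior is Beta(5+35, 10+9) = Beta(40, 19).
For Beta(a, b) with a, b > 1 the mode is (a−1)/(a+b−2) = 39/57 ≈ 0.684.

p̂_MAP = 0.684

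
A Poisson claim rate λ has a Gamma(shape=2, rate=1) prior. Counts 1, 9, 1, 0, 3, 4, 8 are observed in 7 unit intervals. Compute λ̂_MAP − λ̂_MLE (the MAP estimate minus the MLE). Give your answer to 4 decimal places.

Σxᵢ = 26. Posterior is Gamma(28, 8); MAP = (28−1)/8 = 27/8 ≈ 3.37500.
MLE = x̄ = 26/7 ≈ 3.71429.
Difference = 27/8 − 26/7 = -19/56 ≈ -0.3393.

MAP − MLE = -0.3393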